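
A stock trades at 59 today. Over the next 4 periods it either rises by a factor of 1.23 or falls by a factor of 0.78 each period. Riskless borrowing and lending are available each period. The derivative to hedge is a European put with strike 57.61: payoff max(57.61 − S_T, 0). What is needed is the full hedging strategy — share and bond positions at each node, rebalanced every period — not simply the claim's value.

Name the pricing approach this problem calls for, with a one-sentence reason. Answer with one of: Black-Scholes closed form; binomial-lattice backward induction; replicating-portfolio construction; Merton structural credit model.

Key observation: the task asks for the hedge itself — share and bond holdings at every node of the 4-period tree on spot 59 with factors 1.23/0.78 — which is exactly what the replicating-portfolio construction produces.

framework: replicating-portfolio construction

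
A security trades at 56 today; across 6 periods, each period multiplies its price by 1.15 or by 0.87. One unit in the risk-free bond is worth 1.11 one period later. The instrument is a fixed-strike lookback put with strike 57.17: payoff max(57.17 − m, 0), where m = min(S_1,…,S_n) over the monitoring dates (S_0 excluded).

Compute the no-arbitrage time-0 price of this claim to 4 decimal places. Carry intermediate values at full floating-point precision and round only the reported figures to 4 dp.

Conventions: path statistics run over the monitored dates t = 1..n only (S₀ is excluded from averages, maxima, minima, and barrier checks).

Under the martingale measure an up-move has probability p* = 0.8571; value the claim as the probability-weighted average of per-path payoffs, discounted 6 periods at R = 1.11.
Enumerate all 2^6 = 64 price paths (U = up ×1.15, D = down ×0.87); each path with k up-moves has probability p*^k·(1−p*)^(6−k).
DDDDDD: m=24.2831, payoff=32.8869, prob=0.000008
UDDDDD: m=32.0983, payoff=25.0717, prob=0.000051
DUDDDD: m=32.0983, payoff=25.0717, prob=0.000051
UUDDDD: m=42.4288, payoff=14.7412, prob=0.000306
DDUDDD: m=32.0983, payoff=25.0717, prob=0.000051
UDUDDD: m=42.4288, payoff=14.7412, prob=0.000306
DUUDDD: m=42.4288, payoff=14.7412, prob=0.000306
UUUDDD: m=56.0840, payoff=1.0860, prob=0.001836
DDDUDD: m=32.0983, payoff=25.0717, prob=0.000051
UDDUDD: m=42.4288, payoff=14.7412, prob=0.000306
DUDUDD: m=42.4288, payoff=14.7412, prob=0.000306
UUDUDD: m=56.0840, payoff=1.0860, prob=0.001836
DDUUDD: m=42.3864, payoff=14.7836, prob=0.000306
UDUUDD: m=56.0280, payoff=1.1420, prob=0.001836
DUUUDD: m=48.7200, payoff=8.4500, prob=0.001836
UUUUDD: m=64.4000, payoff=0.0000, prob=0.011016
DDDDUD: m=32.0823, payoff=25.0877, prob=0.000051
UDDDUD: m=42.4076, payoff=14.7624, prob=0.000306
DUDDUD: m=42.4076, payoff=14.7624, prob=0.000306
UUDDUD: m=56.0560, payoff=1.1140, prob=0.001836
DDUDUD: m=42.3864, payoff=14.7836, prob=0.000306
UDUDUD: m=56.0280, payoff=1.1420, prob=0.001836
DUUDUD: m=48.7200, payoff=8.4500, prob=0.001836
UUUDUD: m=64.4000, payoff=0.0000, prob=0.011016
DDDUUD: m=36.8762, payoff=20.2938, prob=0.000306
UDDUUD: m=48.7444, payoff=8.4256, prob=0.001836
DUDUUD: m=48.7200, payoff=8.4500, prob=0.001836
UUDUUD: m=64.4000, payoff=0.0000, prob=0.011016
DDUUUD: m=42.3864, payoff=14.7836, prob=0.001836
UDUUUD: m=56.0280, payoff=1.1420, prob=0.011016
DUUUUD: m=48.7200, payoff=8.4500, prob=0.011016
UUUUUD: m=64.4000, payoff=0.0000, prob=0.066095
DDDDDU: m=27.9116, payoff=29.2584, prob=0.000051
UDDDDU: m=36.8946, payoff=20.2754, prob=0.000306
DUDDDU: m=36.8946, payoff=20.2754, prob=0.000306
UUDDDU: m=48.7687, payoff=8.4013, prob=0.001836
DDUDDU: m=36.8946, payoff=20.2754, prob=0.000306
UDUDDU: m=48.7687, payoff=8.4013, prob=0.001836
DUUDDU: m=48.7200, payoff=8.4500, prob=0.001836
UUUDDU: m=64.4000, payoff=0.0000, prob=0.011016
DDDUDU: m=36.8762, payoff=20.2938, prob=0.000306
UDDUDU: m=48.7444, payoff=8.4256, prob=0.001836
DUDUDU: m=48.7200, payoff=8.4500, prob=0.001836
UUDUDU: m=64.4000, payoff=0.0000, prob=0.011016
DDUUDU: m=42.3864, payoff=14.7836, prob=0.001836
UDUUDU: m=56.0280, payoff=1.1420, prob=0.011016
DUUUDU: m=48.7200, payoff=8.4500, prob=0.011016
UUUUDU: m=64.4000, payoff=0.0000, prob=0.066095
DDDDUU: m=32.0823, payoff=25.0877, prob=0.000306
UDDDUU: m=42.4076, payoff=14.7624, prob=0.001836
DUDDUU: m=42.4076, payoff=14.7624, prob=0.001836
UUDDUU: m=56.0560, payoff=1.1140, prob=0.011016
DDUDUU: m=42.3864, payoff=14.7836, prob=0.001836
UDUDUU: m=56.0280, payoff=1.1420, prob=0.011016
DUUDUU: m=48.7200, payoff=8.4500, prob=0.011016
UUUDUU: m=64.4000, payoff=0.0000, prob=0.066095
DDDUUU: m=36.8762, payoff=20.2938, prob=0.001836
UDDUUU: m=48.7444, payoff=8.4256, prob=0.011016
DUDUUU: m=48.7200, payoff=8.4500, prob=0.011016
UUDUUU: m=64.4000, payoff=0.0000, prob=0.066095
DDUUUU: m=42.3864, payoff=14.7836, prob=0.011016
UDUUUU: m=56.0280, payoff=1.1420, prob=0.066095
DUUUUU: m=48.7200, payoff=8.4500, prob=0.066095
UUUUUU: m=64.4000, payoff=0.0000, prob=0.396569
Price = Σ prob·payoff / R^6 = 1.721983 / 1.870415 = 0.9206

price = 0.9206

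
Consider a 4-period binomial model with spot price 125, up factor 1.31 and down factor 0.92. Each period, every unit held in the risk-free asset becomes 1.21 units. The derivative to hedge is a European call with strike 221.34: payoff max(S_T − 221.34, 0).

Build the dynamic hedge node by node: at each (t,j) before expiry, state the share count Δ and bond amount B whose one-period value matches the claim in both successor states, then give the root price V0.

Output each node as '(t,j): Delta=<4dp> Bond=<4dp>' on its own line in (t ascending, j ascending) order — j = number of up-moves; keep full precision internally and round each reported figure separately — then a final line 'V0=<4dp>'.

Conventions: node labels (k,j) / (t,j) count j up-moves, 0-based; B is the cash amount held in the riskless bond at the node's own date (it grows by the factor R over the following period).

The replicating-portfolio and risk-neutral prices coincide; use p* = (1.21−0.92)/(1.31−0.92) = 0.7436 for the latter.
Terminal payoffs: V(4,0)=0.0000, V(4,1)=0.0000, V(4,2)=0.0000, V(4,3)=37.1905, V(4,4)=146.7849
Node (3,0) S=97.3360: V=(p*·0.0000+(1−p*)·0.0000)/1.21=0.0000; Δ=(0.0000−0.0000)/(127.5102−89.5491)=0.0000; B=V−Δ·S=0.0000
Node (3,1) S=138.5980: V=(p*·0.0000+(1−p*)·0.0000)/1.21=0.0000; Δ=(0.0000−0.0000)/(181.5634−127.5102)=0.0000; B=V−Δ·S=0.0000
Node (3,2) S=197.3515: V=(p*·37.1905+(1−p*)·0.0000)/1.21=22.8549; Δ=(37.1905−0.0000)/(258.5305−181.5634)=0.4832; B=V−Δ·S=-72.5053
Node (3,3) S=281.0114: V=(p*·146.7849+(1−p*)·37.1905)/1.21=98.0858; Δ=(146.7849−37.1905)/(368.1249−258.5305)=1.0000; B=V−Δ·S=-182.9256
Node (2,0) S=105.8000: V=(p*·0.0000+(1−p*)·0.0000)/1.21=0.0000; Δ=(0.0000−0.0000)/(138.5980−97.3360)=0.0000; B=V−Δ·S=0.0000
Node (2,1) S=150.6500: V=(p*·22.8549+(1−p*)·0.0000)/1.21=14.0452; Δ=(22.8549−0.0000)/(197.3515−138.5980)=0.3890; B=V−Δ·S=-44.5572
Node (2,2) S=214.5125: V=(p*·98.0858+(1−p*)·22.8549)/1.21=65.1205; Δ=(98.0858−22.8549)/(281.0114−197.3515)=0.8992; B=V−Δ·S=-127.7791
Node (1,0) S=115.0000: V=(p*·14.0452+(1−p*)·0.0000)/1.21=8.6313; Δ=(14.0452−0.0000)/(150.6500−105.8000)=0.3132; B=V−Δ·S=-27.3820
Node (1,1) S=163.7500: V=(p*·65.1205+(1−p*)·14.0452)/1.21=42.9953; Δ=(65.1205−14.0452)/(214.5125−150.6500)=0.7998; B=V−Δ·S=-87.9671
Node (0,0) S=125.0000: V=(p*·42.9953+(1−p*)·8.6313)/1.21=28.2512; Δ=(42.9953−8.6313)/(163.7500−115.0000)=0.7049; B=V−Δ·S=-59.8615
Sanity check at the root: Δ(0,0)·S0 + B(0,0) reproduces V0 = 28.2512.

(0,0): Delta=0.7049 Bond=-59.8615
(1,0): Delta=0.3132 Bond=-27.3820
(1,1): Delta=0.7998 Bond=-87.9671
(2,0): Delta=0.0000 Bond=0.0000
(2,1): Delta=0.3890 Bond=-44.5572
(2,2): Delta=0.8992 Bond=-127.7791
(3,0): Delta=0.0000 Bond=0.0000
(3,1): Delta=0.0000 Bond=0.0000
(3,2): Delta=0.4832 Bond=-72.5053
(3,3): Delta=1.0000 Bond=-182.9256
V0=28.2512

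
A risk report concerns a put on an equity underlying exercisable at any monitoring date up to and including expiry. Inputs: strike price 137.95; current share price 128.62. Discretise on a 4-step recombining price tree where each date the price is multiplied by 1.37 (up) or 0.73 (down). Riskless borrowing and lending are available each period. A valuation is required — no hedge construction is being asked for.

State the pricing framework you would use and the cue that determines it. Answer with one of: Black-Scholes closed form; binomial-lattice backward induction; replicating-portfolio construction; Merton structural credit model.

framework: binomial-lattice backward induction

Key observation: the exercise right at every one of the 4 steps is what matters: each node needs max(137.95 − S, continuation), which only the stepwise tree valuation starting from spot 128.62 delivers.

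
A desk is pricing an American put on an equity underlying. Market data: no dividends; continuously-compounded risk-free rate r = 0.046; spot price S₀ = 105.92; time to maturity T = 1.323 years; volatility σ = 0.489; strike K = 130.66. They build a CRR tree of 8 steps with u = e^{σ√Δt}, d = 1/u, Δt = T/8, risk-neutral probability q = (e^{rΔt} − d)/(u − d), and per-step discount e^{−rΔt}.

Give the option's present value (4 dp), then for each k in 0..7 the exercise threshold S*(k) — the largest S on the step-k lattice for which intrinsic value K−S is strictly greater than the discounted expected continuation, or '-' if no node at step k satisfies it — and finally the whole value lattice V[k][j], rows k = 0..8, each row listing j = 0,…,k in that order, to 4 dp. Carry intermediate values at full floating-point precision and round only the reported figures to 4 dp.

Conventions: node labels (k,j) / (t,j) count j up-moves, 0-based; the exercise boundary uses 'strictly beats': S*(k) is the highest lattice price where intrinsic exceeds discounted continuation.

price = 36.8721
boundary = - - - 58.3296 71.1626 58.3296 71.1626 86.8190
tree:
36.8721
47.6417 25.3041
59.6830 34.8120 14.9735
72.3304 46.3642 22.3262 6.9098
82.8492 59.4974 32.2802 11.4431 1.9004
91.4711 72.3304 44.9054 18.5409 3.6098 0.0000
98.5382 82.8492 59.4974 29.1494 6.8569 0.0000 0.0000
104.3309 91.4711 72.3304 43.8410 13.0245 0.0000 0.0000 0.0000
109.0789 98.5382 82.8492 59.4974 24.7400 0.0000 0.0000 0.0000 0.0000

Δt=0.16537, u=1.22001, d=0.81967, q=0.46952, disc=e^(-rΔt)=0.99242
k=8 terminal: V=max(K-S,0) → 109.0789 98.5382 82.8492 59.4974 24.7400 0.0000 0.0000 0.0000 0.0000
k=7: j=0 S=26.3291 intr=104.3309 cont=103.3407 V=104.3309[EX]; j=1 S=39.1889 intr=91.4711 cont=90.4810 V=91.4711[EX]; j=2 S=58.3296 intr=72.3304 cont=71.3402 V=72.3304[EX]; j=3 S=86.8190 intr=43.8410 cont=42.8508 V=43.8410[EX]; j=4 S=129.2234 intr=1.4366 cont=13.0245 V=13.0245[hold]; j=5 S=192.3389 intr=0.0000 cont=0.0000 V=0.0000[hold]; j=6 S=286.2815 intr=0.0000 cont=0.0000 V=0.0000[hold]; j=7 S=426.1078 intr=0.0000 cont=0.0000 V=0.0000[hold]  S*(7)=86.8190
k=6: j=0 S=32.1218 intr=98.5382 cont=97.5480 V=98.5382[EX]; j=1 S=47.8108 intr=82.8492 cont=81.8590 V=82.8492[EX]; j=2 S=71.1626 intr=59.4974 cont=58.5072 V=59.4974[EX]; j=3 S=105.9200 intr=24.7400 cont=29.1494 V=29.1494[hold]; j=4 S=157.6537 intr=0.0000 cont=6.8569 V=6.8569[hold]; j=5 S=234.6552 intr=0.0000 cont=0.0000 V=0.0000[hold]; j=6 S=349.2661 intr=0.0000 cont=0.0000 V=0.0000[hold]  S*(6)=71.1626
k=5: j=0 S=39.1889 intr=91.4711 cont=90.4810 V=91.4711[EX]; j=1 S=58.3296 intr=72.3304 cont=71.3402 V=72.3304[EX]; j=2 S=86.8190 intr=43.8410 cont=44.9054 V=44.9054[hold]; j=3 S=129.2234 intr=1.4366 cont=18.5409 V=18.5409[hold]; j=4 S=192.3389 intr=0.0000 cont=3.6098 V=3.6098[hold]; j=5 S=286.2815 intr=0.0000 cont=0.0000 V=0.0000[hold]  S*(5)=58.3296
k=4: j=0 S=47.8108 intr=82.8492 cont=81.8590 V=82.8492[EX]; j=1 S=71.1626 intr=59.4974 cont=59.0032 V=59.4974[EX]; j=2 S=105.9200 intr=24.7400 cont=32.2802 V=32.2802[hold]; j=3 S=157.6537 intr=0.0000 cont=11.4431 V=11.4431[hold]; j=4 S=234.6552 intr=0.0000 cont=1.9004 V=1.9004[hold]  S*(4)=71.1626
k=3: j=0 S=58.3296 intr=72.3304 cont=71.3402 V=72.3304[EX]; j=1 S=86.8190 intr=43.8410 cont=46.3642 V=46.3642[hold]; j=2 S=129.2234 intr=1.4366 cont=22.3262 V=22.3262[hold]; j=3 S=192.3389 intr=0.0000 cont=6.9098 V=6.9098[hold]  S*(3)=58.3296
k=2: j=0 S=71.1626 intr=59.4974 cont=59.6830 V=59.6830[hold]; j=1 S=105.9200 intr=24.7400 cont=34.8120 V=34.8120[hold]; j=2 S=157.6537 intr=0.0000 cont=14.9735 V=14.9735[hold]  S*(2)=-
k=1: j=0 S=86.8190 intr=43.8410 cont=47.6417 V=47.6417[hold]; j=1 S=129.2234 intr=1.4366 cont=25.3041 V=25.3041[hold]  S*(1)=-
k=0: j=0 S=105.9200 intr=24.7400 cont=36.8721 V=36.8721[hold]  S*(0)=-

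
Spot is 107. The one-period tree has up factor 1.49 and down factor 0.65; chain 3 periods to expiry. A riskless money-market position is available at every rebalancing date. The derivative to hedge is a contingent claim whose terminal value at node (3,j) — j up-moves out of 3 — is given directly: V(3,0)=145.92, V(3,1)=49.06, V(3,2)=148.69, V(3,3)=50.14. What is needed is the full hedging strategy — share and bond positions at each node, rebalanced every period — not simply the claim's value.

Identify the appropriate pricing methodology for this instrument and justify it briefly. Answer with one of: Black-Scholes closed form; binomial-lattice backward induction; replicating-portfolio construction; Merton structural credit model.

framework: replicating-portfolio construction

Key observation: what is demanded is not a single number but the (Δ, B) position at each node of the 1.49/0.65 tree starting at 107; constructing those positions is the replicating-portfolio method.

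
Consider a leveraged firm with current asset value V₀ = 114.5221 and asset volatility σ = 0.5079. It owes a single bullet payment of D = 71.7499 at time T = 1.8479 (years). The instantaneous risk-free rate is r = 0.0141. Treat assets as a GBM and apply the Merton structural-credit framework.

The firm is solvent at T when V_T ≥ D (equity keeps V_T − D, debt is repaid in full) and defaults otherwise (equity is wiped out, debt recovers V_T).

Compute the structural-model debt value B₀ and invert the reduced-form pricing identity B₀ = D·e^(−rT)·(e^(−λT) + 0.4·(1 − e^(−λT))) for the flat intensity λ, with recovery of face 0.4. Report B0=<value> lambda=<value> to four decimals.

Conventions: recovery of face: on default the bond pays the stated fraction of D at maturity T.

B0=61.5857 lambda=0.1196

Apply the equity-as-call identities (strike 71.7499, horizon 1.8479 years):
d₁ = [ln(V₀/D) + (r + σ²/2)T] / (σ√T)
   = [ln(114.5221/71.7499) + (0.0141 + 0.5·0.5079²)·1.8479] / (0.5079·√1.8479)
   = [0.467581 + 0.264400] / 0.690426 = 1.060187
d₂ = d₁ − σ√T = 1.060187 − 0.690426 = 0.369760
N(d₁) = 0.855470,  N(d₂) = 0.644219,  e^(−rT) = 0.974281
E₀ = V₀·N(d₁) − D·e^(−rT)·N(d₂)
   = 114.5221·0.855470 − 71.7499·0.974281·0.644219 = 52.936356
B₀ = V₀ − E₀ = 114.5221 − 52.936356 = 61.585744
e^(−λT) = (B₀·e^(rT)/D − 0.4)/(1 − 0.4) = (61.5857·1.026398/71.7499 − 0.4)/0.6 = 0.80166121
λ = −ln(0.80166121)/1.8479 = 0.119633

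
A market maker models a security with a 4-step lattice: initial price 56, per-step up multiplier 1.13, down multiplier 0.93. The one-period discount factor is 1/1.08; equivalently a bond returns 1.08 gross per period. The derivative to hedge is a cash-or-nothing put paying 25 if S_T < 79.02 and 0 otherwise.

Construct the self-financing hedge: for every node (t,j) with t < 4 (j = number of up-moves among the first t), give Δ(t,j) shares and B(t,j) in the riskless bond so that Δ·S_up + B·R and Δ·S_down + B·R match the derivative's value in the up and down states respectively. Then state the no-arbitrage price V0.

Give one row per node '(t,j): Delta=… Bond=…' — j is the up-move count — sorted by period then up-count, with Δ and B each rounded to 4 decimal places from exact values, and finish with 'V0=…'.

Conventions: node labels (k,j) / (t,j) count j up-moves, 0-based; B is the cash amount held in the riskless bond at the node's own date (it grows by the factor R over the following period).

Under the risk-neutral measure, an up-move has probability p* = (R−d)/(u−d) = 0.7500 and values discount at R = 1.08.
At maturity the claim pays: V(4,0)=25.0000, V(4,1)=25.0000, V(4,2)=25.0000, V(4,3)=25.0000, V(4,4)=0.0000
Node (3,0) S=45.0440: V=(p*·25.0000+(1−p*)·25.0000)/1.08=23.1481; Δ=(25.0000−25.0000)/(50.8997−41.8909)=0.0000; B=V−Δ·S=23.1481
Node (3,1) S=54.7309: V=(p*·25.0000+(1−p*)·25.0000)/1.08=23.1481; Δ=(25.0000−25.0000)/(61.8459−50.8997)=0.0000; B=V−Δ·S=23.1481
Node (3,2) S=66.5010: V=(p*·25.0000+(1−p*)·25.0000)/1.08=23.1481; Δ=(25.0000−25.0000)/(75.1461−61.8459)=0.0000; B=V−Δ·S=23.1481
Node (3,3) S=80.8022: V=(p*·0.0000+(1−p*)·25.0000)/1.08=5.7870; Δ=(0.0000−25.0000)/(91.3065−75.1461)=-1.5470; B=V−Δ·S=130.7870
Node (2,0) S=48.4344: V=(p*·23.1481+(1−p*)·23.1481)/1.08=21.4335; Δ=(23.1481−23.1481)/(54.7309−45.0440)=0.0000; B=V−Δ·S=21.4335
Node (2,1) S=58.8504: V=(p*·23.1481+(1−p*)·23.1481)/1.08=21.4335; Δ=(23.1481−23.1481)/(66.5010−54.7309)=0.0000; B=V−Δ·S=21.4335
Node (2,2) S=71.5064: V=(p*·5.7870+(1−p*)·23.1481)/1.08=9.3771; Δ=(5.7870−23.1481)/(80.8022−66.5010)=-1.2140; B=V−Δ·S=96.1827
Node (1,0) S=52.0800: V=(p*·21.4335+(1−p*)·21.4335)/1.08=19.8458; Δ=(21.4335−21.4335)/(58.8504−48.4344)=0.0000; B=V−Δ·S=19.8458
Node (1,1) S=63.2800: V=(p*·9.3771+(1−p*)·21.4335)/1.08=11.4734; Δ=(9.3771−21.4335)/(71.5064−58.8504)=-0.9526; B=V−Δ·S=71.7550
Node (0,0) S=56.0000: V=(p*·11.4734+(1−p*)·19.8458)/1.08=12.5615; Δ=(11.4734−19.8458)/(63.2800−52.0800)=-0.7475; B=V−Δ·S=54.4238
As a check, the time-0 holding Δ(0,0)·S0 + B(0,0) comes to 12.5615 — exactly V0.

(0,0): Delta=-0.7475 Bond=54.4238
(1,0): Delta=0.0000 Bond=19.8458
(1,1): Delta=-0.9526 Bond=71.7550
(2,0): Delta=0.0000 Bond=21.4335
(2,1): Delta=0.0000 Bond=21.4335
(2,2): Delta=-1.2140 Bond=96.1827
(3,0): Delta=0.0000 Bond=23.1481
(3,1): Delta=0.0000 Bond=23.1481
(3,2): Delta=0.0000 Bond=23.1481
(3,3): Delta=-1.5470 Bond=130.7870
V0=12.5615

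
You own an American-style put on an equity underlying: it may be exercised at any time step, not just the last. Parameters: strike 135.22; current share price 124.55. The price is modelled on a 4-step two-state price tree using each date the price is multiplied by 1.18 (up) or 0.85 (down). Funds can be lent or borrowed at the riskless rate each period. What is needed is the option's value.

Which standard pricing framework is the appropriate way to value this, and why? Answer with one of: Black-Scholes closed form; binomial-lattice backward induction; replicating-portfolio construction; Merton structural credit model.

framework: binomial-lattice backward induction

Key observation: the put (strike 135.22 on spot 124.55) is American-style on a 4-step discrete price model, so the early-exercise decision at every node requires stepwise backward valuation — a closed form cannot price the exercise right.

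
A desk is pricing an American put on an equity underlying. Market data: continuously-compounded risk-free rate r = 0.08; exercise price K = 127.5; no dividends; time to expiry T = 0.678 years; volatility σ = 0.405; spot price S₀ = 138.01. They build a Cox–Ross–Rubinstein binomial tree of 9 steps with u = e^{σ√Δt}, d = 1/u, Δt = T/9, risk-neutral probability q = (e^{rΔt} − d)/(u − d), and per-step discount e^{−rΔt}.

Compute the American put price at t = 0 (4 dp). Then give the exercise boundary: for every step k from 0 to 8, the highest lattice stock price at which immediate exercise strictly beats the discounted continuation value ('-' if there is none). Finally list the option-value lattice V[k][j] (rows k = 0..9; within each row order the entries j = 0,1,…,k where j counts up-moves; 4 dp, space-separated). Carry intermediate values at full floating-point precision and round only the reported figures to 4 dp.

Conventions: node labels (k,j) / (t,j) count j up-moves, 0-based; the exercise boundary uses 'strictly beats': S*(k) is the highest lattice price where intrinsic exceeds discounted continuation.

params: Δt=0.07533 u=1.11757 d=0.89480 q=0.49937 e^(-rΔt)=0.99399
t_9 payoffs: 76.7513 64.1163 48.3357 28.6260 4.0093 0.0000 0.0000 0.0000 0.0000 0.0000
t_8: node(8,0) S=56.7154 payoff=70.7846 vs cont=70.0185 → 70.7846 [stop]  node(8,1) S=70.8359 payoff=56.6641 vs cont=55.8980 → 56.6641 [stop]  node(8,2) S=88.4720 payoff=39.0280 vs cont=38.2619 → 39.0280 [stop]  node(8,3) S=110.4990 payoff=17.0010 vs cont=16.2350 → 17.0010 [stop]  node(8,4) S=138.0100 payoff=0.0000 vs cont=1.9951 → 1.9951 [wait]  node(8,5) S=172.3705 payoff=0.0000 vs cont=0.0000 → 0.0000 [wait]  node(8,6) S=215.2858 payoff=0.0000 vs cont=0.0000 → 0.0000 [wait]  node(8,7) S=268.8857 payoff=0.0000 vs cont=0.0000 → 0.0000 [wait]  node(8,8) S=335.8304 payoff=0.0000 vs cont=0.0000 → 0.0000 [wait]  ⇒ S*(8)=110.4990
t_7: node(7,0) S=63.3837 payoff=64.1163 vs cont=63.3503 → 64.1163 [stop]  node(7,1) S=79.1643 payoff=48.3357 vs cont=47.5696 → 48.3357 [stop]  node(7,2) S=98.8740 payoff=28.6260 vs cont=27.8599 → 28.6260 [stop]  node(7,3) S=123.4907 payoff=4.0093 vs cont=9.4504 → 9.4504 [wait]  node(7,4) S=154.2363 payoff=0.0000 vs cont=0.9928 → 0.9928 [wait]  node(7,5) S=192.6367 payoff=0.0000 vs cont=0.0000 → 0.0000 [wait]  node(7,6) S=240.5977 payoff=0.0000 vs cont=0.0000 → 0.0000 [wait]  node(7,7) S=300.4996 payoff=0.0000 vs cont=0.0000 → 0.0000 [wait]  ⇒ S*(7)=98.8740
t_6: node(6,0) S=70.8359 payoff=56.6641 vs cont=55.8980 → 56.6641 [stop]  node(6,1) S=88.4720 payoff=39.0280 vs cont=38.2619 → 39.0280 [stop]  node(6,2) S=110.4990 payoff=17.0010 vs cont=18.9358 → 18.9358 [wait]  node(6,3) S=138.0100 payoff=0.0000 vs cont=5.1955 → 5.1955 [wait]  node(6,4) S=172.3705 payoff=0.0000 vs cont=0.4940 → 0.4940 [wait]  node(6,5) S=215.2858 payoff=0.0000 vs cont=0.0000 → 0.0000 [wait]  node(6,6) S=268.8857 payoff=0.0000 vs cont=0.0000 → 0.0000 [wait]  ⇒ S*(6)=88.4720
t_5: node(5,0) S=79.1643 payoff=48.3357 vs cont=47.5696 → 48.3357 [stop]  node(5,1) S=98.8740 payoff=28.6260 vs cont=28.8203 → 28.8203 [wait]  node(5,2) S=123.4907 payoff=4.0093 vs cont=12.0017 → 12.0017 [wait]  node(5,3) S=154.2363 payoff=0.0000 vs cont=2.8306 → 2.8306 [wait]  node(5,4) S=192.6367 payoff=0.0000 vs cont=0.2458 → 0.2458 [wait]  node(5,5) S=240.5977 payoff=0.0000 vs cont=0.0000 → 0.0000 [wait]  ⇒ S*(5)=79.1643
t_4: node(4,0) S=88.4720 payoff=39.0280 vs cont=38.3583 → 39.0280 [stop]  node(4,1) S=110.4990 payoff=17.0010 vs cont=20.2988 → 20.2988 [wait]  node(4,2) S=138.0100 payoff=0.0000 vs cont=7.3773 → 7.3773 [wait]  node(4,3) S=172.3705 payoff=0.0000 vs cont=1.5306 → 1.5306 [wait]  node(4,4) S=215.2858 payoff=0.0000 vs cont=0.1223 → 0.1223 [wait]  ⇒ S*(4)=88.4720
t_3: node(3,0) S=98.8740 payoff=28.6260 vs cont=29.4969 → 29.4969 [wait]  node(3,1) S=123.4907 payoff=4.0093 vs cont=13.7630 → 13.7630 [wait]  node(3,2) S=154.2363 payoff=0.0000 vs cont=4.4308 → 4.4308 [wait]  node(3,3) S=192.6367 payoff=0.0000 vs cont=0.8224 → 0.8224 [wait]  ⇒ S*(3)=-
t_2: node(2,0) S=110.4990 payoff=17.0010 vs cont=21.5098 → 21.5098 [wait]  node(2,1) S=138.0100 payoff=0.0000 vs cont=9.0481 → 9.0481 [wait]  node(2,2) S=172.3705 payoff=0.0000 vs cont=2.6131 → 2.6131 [wait]  ⇒ S*(2)=-
t_1: node(1,0) S=123.4907 payoff=4.0093 vs cont=15.1949 → 15.1949 [wait]  node(1,1) S=154.2363 payoff=0.0000 vs cont=5.7995 → 5.7995 [wait]  ⇒ S*(1)=-
t_0: node(0,0) S=138.0100 payoff=0.0000 vs cont=10.4400 → 10.4400 [wait]  ⇒ S*(0)=-

price = 10.4400
boundary = - - - - 88.4720 79.1643 88.4720 98.8740 110.4990
tree:
10.4400
15.1949 5.7995
21.5098 9.0481 2.6131
29.4969 13.7630 4.4308 0.8224
39.0280 20.2988 7.3773 1.5306 0.1223
48.3357 28.8203 12.0017 2.8306 0.2458 0.0000
56.6641 39.0280 18.9358 5.1955 0.4940 0.0000 0.0000
64.1163 48.3357 28.6260 9.4504 0.9928 0.0000 0.0000 0.0000
70.7846 56.6641 39.0280 17.0010 1.9951 0.0000 0.0000 0.0000 0.0000
76.7513 64.1163 48.3357 28.6260 4.0093 0.0000 0.0000 0.0000 0.0000 0.0000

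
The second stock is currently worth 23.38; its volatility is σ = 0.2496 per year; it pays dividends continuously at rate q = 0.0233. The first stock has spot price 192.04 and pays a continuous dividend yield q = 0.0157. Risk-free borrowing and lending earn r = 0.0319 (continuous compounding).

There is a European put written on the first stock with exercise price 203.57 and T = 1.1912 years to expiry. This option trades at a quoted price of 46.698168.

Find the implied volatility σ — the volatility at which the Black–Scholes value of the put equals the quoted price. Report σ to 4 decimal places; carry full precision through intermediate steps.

At σ = 0.5188 the Black–Scholes value reproduces the quote:
σ√T = 0.5188·√1.1912 = 0.566229
d₁ = (ln(S/K) + (r−q+σ²/2)T) / (σ√T) = (ln(192.04/203.57) + (0.0319−0.0157+0.5188²/2)·1.1912) / 0.566229 = (-0.058306 + 0.179605) / 0.566229 = 0.214222
d₂ = d₁ − σ√T = 0.214222 − 0.566229 = -0.352007
e^{−rT} = 0.962714
e^{−qT} = 0.981472
N(−d₁) = 0.415187,  N(−d₂) = 0.637583
V = K·e^{−rT}·N(−d₂) − S·e^{−qT}·N(−d₁) = 124.953358 − 78.255190 = 46.698168 (equal to the quote); since ∂V/∂σ > 0 for all σ, the implied volatility is unique

sigma = 0.5188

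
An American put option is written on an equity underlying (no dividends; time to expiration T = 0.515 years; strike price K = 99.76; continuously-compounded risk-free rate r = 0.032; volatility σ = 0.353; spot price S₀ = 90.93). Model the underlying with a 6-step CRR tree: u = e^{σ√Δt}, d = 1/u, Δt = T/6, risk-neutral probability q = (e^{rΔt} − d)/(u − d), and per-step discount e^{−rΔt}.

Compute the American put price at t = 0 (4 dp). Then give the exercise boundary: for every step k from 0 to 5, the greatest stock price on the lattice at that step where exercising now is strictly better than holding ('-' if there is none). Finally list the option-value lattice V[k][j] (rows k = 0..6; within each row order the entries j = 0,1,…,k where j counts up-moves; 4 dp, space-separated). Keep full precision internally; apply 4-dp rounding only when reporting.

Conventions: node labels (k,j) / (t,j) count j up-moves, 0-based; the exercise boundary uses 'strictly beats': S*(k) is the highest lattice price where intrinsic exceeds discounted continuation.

Δt=0.08583, u=1.10896, d=0.90175, q=0.48744, disc=e^(-rΔt)=0.99726
k=6 terminal: V=max(K-S,0) → 50.8700 39.6358 25.8202 8.8300 0.0000 0.0000 0.0000
k=5: j=0 S=54.2169 intr=45.5431 cont=45.2695 V=45.5431[EX]; j=1 S=66.6751 intr=33.0849 cont=32.8113 V=33.0849[EX]; j=2 S=81.9960 intr=17.7640 cont=17.4904 V=17.7640[EX]; j=3 S=100.8374 intr=0.0000 cont=4.5135 V=4.5135[hold]; j=4 S=124.0083 intr=0.0000 cont=0.0000 V=0.0000[hold]; j=5 S=152.5035 intr=0.0000 cont=0.0000 V=0.0000[hold]  S*(5)=81.9960
k=4: j=0 S=60.1242 intr=39.6358 cont=39.3622 V=39.6358[EX]; j=1 S=73.9398 intr=25.8202 cont=25.5466 V=25.8202[EX]; j=2 S=90.9300 intr=8.8300 cont=11.2741 V=11.2741[hold]; j=3 S=111.8243 intr=0.0000 cont=2.3071 V=2.3071[hold]; j=4 S=137.5198 intr=0.0000 cont=0.0000 V=0.0000[hold]  S*(4)=73.9398
k=3: j=0 S=66.6751 intr=33.0849 cont=32.8113 V=33.0849[EX]; j=1 S=81.9960 intr=17.7640 cont=18.6785 V=18.6785[hold]; j=2 S=100.8374 intr=0.0000 cont=6.8843 V=6.8843[hold]; j=3 S=124.0083 intr=0.0000 cont=1.1793 V=1.1793[hold]  S*(3)=66.6751
k=2: j=0 S=73.9398 intr=25.8202 cont=25.9911 V=25.9911[hold]; j=1 S=90.9300 intr=8.8300 cont=12.8940 V=12.8940[hold]; j=2 S=111.8243 intr=0.0000 cont=4.0922 V=4.0922[hold]  S*(2)=-
k=1: j=0 S=81.9960 intr=17.7640 cont=19.5533 V=19.5533[hold]; j=1 S=100.8374 intr=0.0000 cont=8.5800 V=8.5800[hold]  S*(1)=-
k=0: j=0 S=90.9300 intr=8.8300 cont=14.1655 V=14.1655[hold]  S*(0)=-

price = 14.1655
boundary = - - - 66.6751 73.9398 81.9960
tree:
14.1655
19.5533 8.5800
25.9911 12.8940 4.0922
33.0849 18.6785 6.8843 1.1793
39.6358 25.8202 11.2741 2.3071 0.0000
45.5431 33.0849 17.7640 4.5135 0.0000 0.0000
50.8700 39.6358 25.8202 8.8300 0.0000 0.0000 0.0000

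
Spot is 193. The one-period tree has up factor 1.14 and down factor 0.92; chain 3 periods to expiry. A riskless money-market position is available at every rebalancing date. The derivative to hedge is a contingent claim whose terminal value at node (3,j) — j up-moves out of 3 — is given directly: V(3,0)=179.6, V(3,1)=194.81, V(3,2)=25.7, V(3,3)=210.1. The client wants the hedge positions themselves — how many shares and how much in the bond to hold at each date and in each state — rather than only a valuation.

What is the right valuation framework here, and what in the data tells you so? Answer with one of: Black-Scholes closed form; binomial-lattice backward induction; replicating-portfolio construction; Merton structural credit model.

framework: replicating-portfolio construction

Key observation: what is demanded is not a single number but the (Δ, B) position at each node of the 1.14/0.92 tree starting at 193; constructing those positions is the replicating-portfolio method.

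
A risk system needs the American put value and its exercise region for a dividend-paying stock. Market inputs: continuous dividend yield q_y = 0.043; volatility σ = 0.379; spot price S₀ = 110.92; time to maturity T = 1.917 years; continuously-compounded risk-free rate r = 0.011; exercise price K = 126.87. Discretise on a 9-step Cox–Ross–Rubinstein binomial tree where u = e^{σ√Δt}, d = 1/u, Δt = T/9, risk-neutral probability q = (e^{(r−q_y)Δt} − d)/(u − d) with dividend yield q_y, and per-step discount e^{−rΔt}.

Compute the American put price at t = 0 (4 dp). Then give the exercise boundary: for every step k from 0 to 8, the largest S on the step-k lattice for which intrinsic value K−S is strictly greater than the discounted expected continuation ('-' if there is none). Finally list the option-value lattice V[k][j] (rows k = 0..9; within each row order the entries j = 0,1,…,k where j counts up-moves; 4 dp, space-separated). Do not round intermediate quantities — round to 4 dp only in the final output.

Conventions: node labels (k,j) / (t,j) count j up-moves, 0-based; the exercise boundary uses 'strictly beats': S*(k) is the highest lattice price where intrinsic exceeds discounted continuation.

price = 35.9353
boundary = - - - - - - - - 27.3710
tree:
35.9353
44.6731 24.8738
54.0878 32.7869 14.8153
63.6745 42.0304 21.0573 6.8552
72.8465 52.2028 29.1539 10.7420 1.8857
81.1011 62.6055 39.0843 16.5199 3.3577 0.0000
88.2141 72.3749 50.3584 24.7731 5.9785 0.0000 0.0000
94.2924 80.8587 61.8363 35.8453 10.6452 0.0000 0.0000 0.0000
99.4990 88.0924 71.9756 49.1087 18.9544 0.0000 0.0000 0.0000 0.0000
103.8913 94.2672 80.6122 61.2381 33.7496 0.0000 0.0000 0.0000 0.0000 0.0000

Δt=0.21300, u=1.19115, d=0.83953, q=0.43706, disc=e^(-rΔt)=0.99766
k=9 terminal: V=max(K-S,0) → 103.8913 94.2672 80.6122 61.2381 33.7496 0.0000 0.0000 0.0000 0.0000 0.0000
k=8: j=0 S=27.3710 intr=99.4990 cont=99.4517 V=99.4990[EX]; j=1 S=38.8347 intr=88.0353 cont=88.0924 V=88.0924[hold]; j=2 S=55.0998 intr=71.7702 cont=71.9756 V=71.9756[hold]; j=3 S=78.1772 intr=48.6928 cont=49.1087 V=49.1087[hold]; j=4 S=110.9200 intr=15.9500 cont=18.9544 V=18.9544[hold]; j=5 S=157.3765 intr=0.0000 cont=0.0000 V=0.0000[hold]; j=6 S=223.2902 intr=0.0000 cont=0.0000 V=0.0000[hold]; j=7 S=316.8105 intr=0.0000 cont=0.0000 V=0.0000[hold]; j=8 S=449.4999 intr=0.0000 cont=0.0000 V=0.0000[hold]  S*(8)=27.3710
k=7: j=0 S=32.6028 intr=94.2672 cont=94.2924 V=94.2924[hold]; j=1 S=46.2578 intr=80.6122 cont=80.8587 V=80.8587[hold]; j=2 S=65.6319 intr=61.2381 cont=61.8363 V=61.8363[hold]; j=3 S=93.1204 intr=33.7496 cont=35.8453 V=35.8453[hold]; j=4 S=132.1219 intr=0.0000 cont=10.6452 V=10.6452[hold]; j=5 S=187.4583 intr=0.0000 cont=0.0000 V=0.0000[hold]; j=6 S=265.9712 intr=0.0000 cont=0.0000 V=0.0000[hold]; j=7 S=377.3676 intr=0.0000 cont=0.0000 V=0.0000[hold]  S*(7)=-
k=6: j=0 S=38.8347 intr=88.0353 cont=88.2141 V=88.2141[hold]; j=1 S=55.0998 intr=71.7702 cont=72.3749 V=72.3749[hold]; j=2 S=78.1772 intr=48.6928 cont=50.3584 V=50.3584[hold]; j=3 S=110.9200 intr=15.9500 cont=24.7731 V=24.7731[hold]; j=4 S=157.3765 intr=0.0000 cont=5.9785 V=5.9785[hold]; j=5 S=223.2902 intr=0.0000 cont=0.0000 V=0.0000[hold]; j=6 S=316.8105 intr=0.0000 cont=0.0000 V=0.0000[hold]  S*(6)=-
k=5: j=0 S=46.2578 intr=80.6122 cont=81.1011 V=81.1011[hold]; j=1 S=65.6319 intr=61.2381 cont=62.6055 V=62.6055[hold]; j=2 S=93.1204 intr=33.7496 cont=39.0843 V=39.0843[hold]; j=3 S=132.1219 intr=0.0000 cont=16.5199 V=16.5199[hold]; j=4 S=187.4583 intr=0.0000 cont=3.3577 V=3.3577[hold]; j=5 S=265.9712 intr=0.0000 cont=0.0000 V=0.0000[hold]  S*(5)=-
k=4: j=0 S=55.0998 intr=71.7702 cont=72.8465 V=72.8465[hold]; j=1 S=78.1772 intr=48.6928 cont=52.2028 V=52.2028[hold]; j=2 S=110.9200 intr=15.9500 cont=29.1539 V=29.1539[hold]; j=3 S=157.3765 intr=0.0000 cont=10.7420 V=10.7420[hold]; j=4 S=223.2902 intr=0.0000 cont=1.8857 V=1.8857[hold]  S*(4)=-
k=3: j=0 S=65.6319 intr=61.2381 cont=63.6745 V=63.6745[hold]; j=1 S=93.1204 intr=33.7496 cont=42.0304 V=42.0304[hold]; j=2 S=132.1219 intr=0.0000 cont=21.0573 V=21.0573[hold]; j=3 S=187.4583 intr=0.0000 cont=6.8552 V=6.8552[hold]  S*(3)=-
k=2: j=0 S=78.1772 intr=48.6928 cont=54.0878 V=54.0878[hold]; j=1 S=110.9200 intr=15.9500 cont=32.7869 V=32.7869[hold]; j=2 S=157.3765 intr=0.0000 cont=14.8153 V=14.8153[hold]  S*(2)=-
k=1: j=0 S=93.1204 intr=33.7496 cont=44.6731 V=44.6731[hold]; j=1 S=132.1219 intr=0.0000 cont=24.8738 V=24.8738[hold]  S*(1)=-
k=0: j=0 S=110.9200 intr=15.9500 cont=35.9353 V=35.9353[hold]  S*(0)=-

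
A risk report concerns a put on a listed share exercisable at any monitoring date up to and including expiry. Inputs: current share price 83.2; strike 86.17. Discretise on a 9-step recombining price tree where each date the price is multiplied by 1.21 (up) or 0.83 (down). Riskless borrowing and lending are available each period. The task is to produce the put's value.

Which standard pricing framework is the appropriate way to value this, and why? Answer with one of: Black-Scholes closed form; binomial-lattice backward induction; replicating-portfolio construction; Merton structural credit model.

Key observation: the put (strike 86.17 on spot 83.2) is American-style on a 9-step discrete price model, so the early-exercise decision at every node requires stepwise backward valuation — a closed form cannot price the exercise right.

framework: binomial-lattice backward induction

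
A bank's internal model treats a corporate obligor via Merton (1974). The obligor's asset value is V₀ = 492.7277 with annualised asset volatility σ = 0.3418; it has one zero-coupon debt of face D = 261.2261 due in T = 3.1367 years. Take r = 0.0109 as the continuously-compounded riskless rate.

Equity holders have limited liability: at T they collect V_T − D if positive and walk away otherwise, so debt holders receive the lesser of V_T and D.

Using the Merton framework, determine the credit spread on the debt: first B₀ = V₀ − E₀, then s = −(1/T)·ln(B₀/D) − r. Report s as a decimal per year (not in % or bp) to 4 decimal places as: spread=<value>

Work the structural quantities from V₀ = 492.7277 against face 261.2261:
d₁ = [ln(V₀/D) + (r + σ²/2)T] / (σ√T)
   = [ln(492.7277/261.2261) + (0.0109 + 0.5·0.3418²)·3.1367] / (0.3418·√3.1367)
   = [0.634570 + 0.217416] / 0.605353 = 1.407421
d₂ = d₁ − σ√T = 1.407421 − 0.605353 = 0.802068
N(d₁) = 0.920349,  N(d₂) = 0.788743,  e^(−rT) = 0.966388
E₀ = V₀·N(d₁) − D·e^(−rT)·N(d₂)
   = 492.7277·0.920349 − 261.2261·0.966388·0.788743 = 254.366438
B₀ = V₀ − E₀ = 492.7277 − 254.366438 = 238.361262
spread = −(1/T)·ln(B₀/D) − r = −(1/3.1367)·ln(238.361262/261.2261) − 0.0109 = 0.01830231

spread=0.0183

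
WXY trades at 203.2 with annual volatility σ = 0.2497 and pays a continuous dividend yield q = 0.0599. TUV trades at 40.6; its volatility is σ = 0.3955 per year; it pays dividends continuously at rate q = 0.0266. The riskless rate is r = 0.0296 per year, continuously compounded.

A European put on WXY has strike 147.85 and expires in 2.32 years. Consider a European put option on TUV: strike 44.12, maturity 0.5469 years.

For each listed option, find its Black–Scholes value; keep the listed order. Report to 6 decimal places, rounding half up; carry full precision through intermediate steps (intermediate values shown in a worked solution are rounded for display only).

[WXY put K=147.85]
σ√T = 0.2497·√2.32 = 0.380332
d₁ = (ln(S/K) + (r−q+σ²/2)T) / (σ√T) = (ln(203.2/147.85) + (0.0296−0.0599+0.2497²/2)·2.32) / 0.380332 = (0.317992 + 0.002030) / 0.380332 = 0.841430
d₂ = d₁ − σ√T = 0.841430 − 0.380332 = 0.461098
e^{−rT} = 0.933633
e^{−qT} = 0.870256
N(−d₁) = 0.200053,  N(−d₂) = 0.322364
price = K·e^{−rT}·N(−d₂) − S·e^{−qT}·N(−d₁) = 44.498357 − 35.376659 = 9.121698
[TUV put K=44.12]
σ√T = 0.3955·√0.5469 = 0.292483
d₁ = (ln(S/K) + (r−q+σ²/2)T) / (σ√T) = (ln(40.6/44.12) + (0.0296−0.0266+0.3955²/2)·0.5469) / 0.292483 = (-0.083145 + 0.044414) / 0.292483 = -0.132422
d₂ = d₁ − σ√T = -0.132422 − 0.292483 = -0.424905
e^{−rT} = 0.983942
e^{−qT} = 0.985558
N(−d₁) = 0.552675,  N(−d₂) = 0.664547
price = K·e^{−rT}·N(−d₂) − S·e^{−qT}·N(−d₁) = 28.849006 − 22.114539 = 6.734467

price(WXY put K=147.85) = 9.121698
price(TUV put K=44.12) = 6.734467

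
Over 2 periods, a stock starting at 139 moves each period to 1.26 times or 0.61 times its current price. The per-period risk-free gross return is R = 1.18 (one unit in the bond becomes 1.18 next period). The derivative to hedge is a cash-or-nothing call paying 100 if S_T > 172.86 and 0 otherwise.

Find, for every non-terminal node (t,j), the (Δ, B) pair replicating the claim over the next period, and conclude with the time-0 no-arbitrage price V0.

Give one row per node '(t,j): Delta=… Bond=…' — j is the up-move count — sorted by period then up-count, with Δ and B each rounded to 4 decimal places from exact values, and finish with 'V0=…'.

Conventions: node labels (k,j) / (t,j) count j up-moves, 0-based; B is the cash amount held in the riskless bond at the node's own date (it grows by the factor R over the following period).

(0,0): Delta=0.8225 Bond=-59.1036
(1,0): Delta=0.0000 Bond=0.0000
(1,1): Delta=0.8784 Bond=-79.5306
V0=55.2280

Since d<R<u, set p* = (R−d)/(u−d) = 0.8769; price each node as the discounted p*-expectation of its children.
At maturity the claim pays: V(2,0)=0.0000, V(2,1)=0.0000, V(2,2)=100.0000
  t=1,j=0: stock 84.7900 → up 106.8354 (V=0.0000), down 51.7219 (V=0.0000). Price 0.0000; hedge Δ=0.0000, bond B=0.0000.
  t=1,j=1: stock 175.1400 → up 220.6764 (V=100.0000), down 106.8354 (V=0.0000). Price 74.3155; hedge Δ=0.8784, bond B=-79.5306.
  t=0,j=0: stock 139.0000 → up 175.1400 (V=74.3155), down 84.7900 (V=0.0000). Price 55.2280; hedge Δ=0.8225, bond B=-59.1036.
Verification: the root portfolio costs Δ(0,0)·S0 + B(0,0) = 55.2280, matching V0.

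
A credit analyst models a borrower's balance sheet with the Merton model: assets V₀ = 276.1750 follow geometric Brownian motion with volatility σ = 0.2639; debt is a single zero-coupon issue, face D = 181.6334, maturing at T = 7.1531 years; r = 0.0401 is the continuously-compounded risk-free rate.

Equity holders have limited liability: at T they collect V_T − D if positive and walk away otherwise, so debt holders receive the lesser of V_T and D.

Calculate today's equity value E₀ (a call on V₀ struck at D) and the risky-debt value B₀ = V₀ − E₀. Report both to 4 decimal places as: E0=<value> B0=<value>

E0=150.8025 B0=125.3725

Apply the equity-as-call identities (strike 181.6334, horizon 7.1531 years):
d₁ = [ln(V₀/D) + (r + σ²/2)T] / (σ√T)
   = [ln(276.1750/181.6334) + (0.0401 + 0.5·0.2639²)·7.1531] / (0.2639·√7.1531)
   = [0.419044 + 0.535922] / 0.705808 = 1.353011
d₂ = d₁ − σ√T = 1.353011 − 0.705808 = 0.647203
N(d₁) = 0.911974,  N(d₂) = 0.741250,  e^(−rT) = 0.750632
E₀ = V₀·N(d₁) − D·e^(−rT)·N(d₂)
   = 276.1750·0.911974 − 181.6334·0.750632·0.741250 = 150.802486
B₀ = V₀ − E₀ = 276.1750 − 150.802486 = 125.372514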